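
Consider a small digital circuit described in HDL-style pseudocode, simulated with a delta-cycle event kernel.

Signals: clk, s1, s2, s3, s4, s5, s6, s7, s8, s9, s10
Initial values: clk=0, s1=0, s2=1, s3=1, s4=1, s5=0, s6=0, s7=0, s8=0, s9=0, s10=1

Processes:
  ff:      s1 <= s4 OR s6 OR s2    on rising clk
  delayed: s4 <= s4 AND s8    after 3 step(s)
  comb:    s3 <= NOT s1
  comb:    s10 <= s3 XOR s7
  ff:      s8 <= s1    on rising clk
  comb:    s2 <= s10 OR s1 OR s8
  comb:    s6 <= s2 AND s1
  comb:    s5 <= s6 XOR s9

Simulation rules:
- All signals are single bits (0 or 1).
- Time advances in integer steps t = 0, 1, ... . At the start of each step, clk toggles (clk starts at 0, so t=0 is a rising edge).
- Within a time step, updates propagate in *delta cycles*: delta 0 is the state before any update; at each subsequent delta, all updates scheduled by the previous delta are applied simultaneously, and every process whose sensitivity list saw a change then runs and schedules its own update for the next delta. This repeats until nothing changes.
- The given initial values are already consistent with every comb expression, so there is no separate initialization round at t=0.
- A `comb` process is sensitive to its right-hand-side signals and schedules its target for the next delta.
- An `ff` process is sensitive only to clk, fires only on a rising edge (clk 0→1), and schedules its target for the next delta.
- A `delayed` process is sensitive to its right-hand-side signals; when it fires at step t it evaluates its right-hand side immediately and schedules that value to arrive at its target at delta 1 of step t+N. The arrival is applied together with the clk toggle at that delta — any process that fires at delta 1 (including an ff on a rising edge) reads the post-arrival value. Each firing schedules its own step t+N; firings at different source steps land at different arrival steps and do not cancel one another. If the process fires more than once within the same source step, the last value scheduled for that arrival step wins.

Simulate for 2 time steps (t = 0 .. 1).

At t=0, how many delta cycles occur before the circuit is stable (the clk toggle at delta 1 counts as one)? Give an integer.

[bits: s6,s2,s1,s4,s8,s3,s5,s7,s9,clk,s10]
t=0: Δ0=01010100001 Δ1=01010100011 Δ2=01110100011 Δ3=11110000011 Δ4=11110010010 | 4Δ
t=1: Δ0=11110010010 Δ1=11110010000 | 1Δ

4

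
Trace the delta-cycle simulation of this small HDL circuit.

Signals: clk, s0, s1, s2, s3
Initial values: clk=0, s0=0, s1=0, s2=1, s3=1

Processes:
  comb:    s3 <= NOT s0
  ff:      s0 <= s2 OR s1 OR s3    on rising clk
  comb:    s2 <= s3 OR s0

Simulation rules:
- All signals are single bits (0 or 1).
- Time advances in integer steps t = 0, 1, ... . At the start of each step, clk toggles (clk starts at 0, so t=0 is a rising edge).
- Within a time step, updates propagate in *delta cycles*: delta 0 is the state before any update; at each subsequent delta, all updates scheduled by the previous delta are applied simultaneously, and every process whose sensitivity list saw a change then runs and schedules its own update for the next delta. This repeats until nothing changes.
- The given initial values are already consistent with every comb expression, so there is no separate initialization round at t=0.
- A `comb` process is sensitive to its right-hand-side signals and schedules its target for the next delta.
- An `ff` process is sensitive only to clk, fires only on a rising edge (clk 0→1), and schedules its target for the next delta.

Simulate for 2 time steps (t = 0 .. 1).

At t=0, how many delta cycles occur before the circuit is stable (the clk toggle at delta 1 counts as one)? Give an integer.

3

t=0 Δ0: s0=0 s1=0 clk=0 s2=1 s3=1
  Δ1: clk:0→1
  Δ2: s0:0→1
  Δ3: s3:1→0
  (3Δ to stable)
t=1 Δ0: s0=1 s1=0 clk=1 s2=1 s3=0
  Δ1: clk:1→0
  (1Δ to stable)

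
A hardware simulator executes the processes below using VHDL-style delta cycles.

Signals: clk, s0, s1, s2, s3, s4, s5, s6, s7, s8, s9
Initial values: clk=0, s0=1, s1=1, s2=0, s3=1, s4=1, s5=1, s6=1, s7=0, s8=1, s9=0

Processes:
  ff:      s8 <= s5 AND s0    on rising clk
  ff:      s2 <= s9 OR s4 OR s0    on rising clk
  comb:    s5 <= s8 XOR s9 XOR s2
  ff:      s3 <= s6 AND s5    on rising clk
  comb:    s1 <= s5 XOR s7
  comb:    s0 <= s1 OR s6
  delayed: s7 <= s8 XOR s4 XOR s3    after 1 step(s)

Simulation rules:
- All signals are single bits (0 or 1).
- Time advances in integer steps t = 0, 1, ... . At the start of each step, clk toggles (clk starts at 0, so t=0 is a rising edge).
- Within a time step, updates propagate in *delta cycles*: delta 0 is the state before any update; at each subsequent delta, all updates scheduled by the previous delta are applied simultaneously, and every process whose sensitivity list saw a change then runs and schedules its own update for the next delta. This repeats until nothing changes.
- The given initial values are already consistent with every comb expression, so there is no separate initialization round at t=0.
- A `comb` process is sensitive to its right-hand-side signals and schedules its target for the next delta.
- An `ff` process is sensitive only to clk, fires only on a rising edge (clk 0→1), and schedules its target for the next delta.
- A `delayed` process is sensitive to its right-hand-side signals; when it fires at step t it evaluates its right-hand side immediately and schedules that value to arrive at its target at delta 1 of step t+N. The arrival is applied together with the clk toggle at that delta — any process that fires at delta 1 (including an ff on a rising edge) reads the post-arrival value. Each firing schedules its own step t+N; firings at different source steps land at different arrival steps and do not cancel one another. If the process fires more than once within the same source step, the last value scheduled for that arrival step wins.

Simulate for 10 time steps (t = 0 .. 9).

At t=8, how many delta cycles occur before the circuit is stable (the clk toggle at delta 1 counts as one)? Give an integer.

4

[bits: s9,clk,s0,s1,s6,s4,s2,s7,s5,s8,s3]
t=0: Δ0=00111100111 Δ1=01111100111 Δ2=01111110111 Δ3=01111110011 Δ4=01101110011 | 4Δ
t=1: Δ0=01101110011 Δ1=00101110011 | 1Δ
t=2: Δ0=00101110011 Δ1=01101110011 Δ2=01101110000 Δ3=01101110100 Δ4=01111110100 | 4Δ
t=3: Δ0=01111110100 Δ1=00111111100 Δ2=00101111100 | 2Δ
t=4: Δ0=00101111100 Δ1=01101111100 Δ2=01101111111 Δ3=01101111011 Δ4=01111111011 | 4Δ
t=5: Δ0=01111111011 Δ1=00111111011 | 1Δ
t=6: Δ0=00111111011 Δ1=01111111011 Δ2=01111111000 Δ3=01111111100 Δ4=01101111100 | 4Δ
t=7: Δ0=01101111100 Δ1=00101111100 | 1Δ
t=8: Δ0=00101111100 Δ1=01101111100 Δ2=01101111111 Δ3=01101111011 Δ4=01111111011 | 4Δ
t=9: Δ0=01111111011 Δ1=00111111011 | 1Δ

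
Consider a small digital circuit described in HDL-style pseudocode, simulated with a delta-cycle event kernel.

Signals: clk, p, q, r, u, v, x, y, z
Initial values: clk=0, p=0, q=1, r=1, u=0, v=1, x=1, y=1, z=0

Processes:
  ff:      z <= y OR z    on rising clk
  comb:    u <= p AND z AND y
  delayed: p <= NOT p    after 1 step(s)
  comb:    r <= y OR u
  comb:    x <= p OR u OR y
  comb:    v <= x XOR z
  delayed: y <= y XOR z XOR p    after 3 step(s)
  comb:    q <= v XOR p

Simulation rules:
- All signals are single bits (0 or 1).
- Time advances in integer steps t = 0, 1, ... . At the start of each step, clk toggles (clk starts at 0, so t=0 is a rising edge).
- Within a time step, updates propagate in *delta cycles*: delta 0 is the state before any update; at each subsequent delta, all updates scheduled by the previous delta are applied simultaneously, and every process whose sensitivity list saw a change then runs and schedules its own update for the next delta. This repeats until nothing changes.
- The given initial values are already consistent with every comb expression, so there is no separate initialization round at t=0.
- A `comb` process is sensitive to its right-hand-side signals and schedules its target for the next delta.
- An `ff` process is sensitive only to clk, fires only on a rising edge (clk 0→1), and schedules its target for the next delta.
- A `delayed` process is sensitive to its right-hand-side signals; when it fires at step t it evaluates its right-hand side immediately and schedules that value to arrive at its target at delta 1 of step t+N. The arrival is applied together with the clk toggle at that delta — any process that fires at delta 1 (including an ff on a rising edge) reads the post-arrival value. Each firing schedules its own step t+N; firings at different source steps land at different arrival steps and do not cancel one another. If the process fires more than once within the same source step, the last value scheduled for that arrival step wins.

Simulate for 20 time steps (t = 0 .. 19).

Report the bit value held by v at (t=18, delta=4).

0

t0.Δ0 clk=0 v=1 u=0 p=0 x=1 r=1 y=1 q=1 z=0
t0.Δ1 clk=1 v=1 u=0 p=0 x=1 r=1 y=1 q=1 z=0
t0.Δ2 clk=1 v=1 u=0 p=0 x=1 r=1 y=1 q=1 z=1
t0.Δ3 clk=1 v=0 u=0 p=0 x=1 r=1 y=1 q=1 z=1
t0.Δ4 clk=1 v=0 u=0 p=0 x=1 r=1 y=1 q=0 z=1
t1.Δ0 clk=1 v=0 u=0 p=0 x=1 r=1 y=1 q=0 z=1
t1.Δ1 clk=0 v=0 u=0 p=0 x=1 r=1 y=1 q=0 z=1
t2.Δ0 clk=0 v=0 u=0 p=0 x=1 r=1 y=1 q=0 z=1
t2.Δ1 clk=1 v=0 u=0 p=0 x=1 r=1 y=1 q=0 z=1
t3.Δ0 clk=1 v=0 u=0 p=0 x=1 r=1 y=1 q=0 z=1
t3.Δ1 clk=0 v=0 u=0 p=0 x=1 r=1 y=0 q=0 z=1
t3.Δ2 clk=0 v=0 u=0 p=0 x=0 r=0 y=0 q=0 z=1
t3.Δ3 clk=0 v=1 u=0 p=0 x=0 r=0 y=0 q=0 z=1
t3.Δ4 clk=0 v=1 u=0 p=0 x=0 r=0 y=0 q=1 z=1
t4.Δ0 clk=0 v=1 u=0 p=0 x=0 r=0 y=0 q=1 z=1
t4.Δ1 clk=1 v=1 u=0 p=0 x=0 r=0 y=0 q=1 z=1
t5.Δ0 clk=1 v=1 u=0 p=0 x=0 r=0 y=0 q=1 z=1
t5.Δ1 clk=0 v=1 u=0 p=0 x=0 r=0 y=0 q=1 z=1
t6.Δ0 clk=0 v=1 u=0 p=0 x=0 r=0 y=0 q=1 z=1
t6.Δ1 clk=1 v=1 u=0 p=0 x=0 r=0 y=1 q=1 z=1
t6.Δ2 clk=1 v=1 u=0 p=0 x=1 r=1 y=1 q=1 z=1
t6.Δ3 clk=1 v=0 u=0 p=0 x=1 r=1 y=1 q=1 z=1
t6.Δ4 clk=1 v=0 u=0 p=0 x=1 r=1 y=1 q=0 z=1
t7.Δ0 clk=1 v=0 u=0 p=0 x=1 r=1 y=1 q=0 z=1
t7.Δ1 clk=0 v=0 u=0 p=0 x=1 r=1 y=1 q=0 z=1
t8.Δ0 clk=0 v=0 u=0 p=0 x=1 r=1 y=1 q=0 z=1
t8.Δ1 clk=1 v=0 u=0 p=0 x=1 r=1 y=1 q=0 z=1
t9.Δ0 clk=1 v=0 u=0 p=0 x=1 r=1 y=1 q=0 z=1
t9.Δ1 clk=0 v=0 u=0 p=0 x=1 r=1 y=0 q=0 z=1
t9.Δ2 clk=0 v=0 u=0 p=0 x=0 r=0 y=0 q=0 z=1
t9.Δ3 clk=0 v=1 u=0 p=0 x=0 r=0 y=0 q=0 z=1
t9.Δ4 clk=0 v=1 u=0 p=0 x=0 r=0 y=0 q=1 z=1
t10.Δ0 clk=0 v=1 u=0 p=0 x=0 r=0 y=0 q=1 z=1
t10.Δ1 clk=1 v=1 u=0 p=0 x=0 r=0 y=0 q=1 z=1
t11.Δ0 clk=1 v=1 u=0 p=0 x=0 r=0 y=0 q=1 z=1
t11.Δ1 clk=0 v=1 u=0 p=0 x=0 r=0 y=0 q=1 z=1
t12.Δ0 clk=0 v=1 u=0 p=0 x=0 r=0 y=0 q=1 z=1
t12.Δ1 clk=1 v=1 u=0 p=0 x=0 r=0 y=1 q=1 z=1
t12.Δ2 clk=1 v=1 u=0 p=0 x=1 r=1 y=1 q=1 z=1
t12.Δ3 clk=1 v=0 u=0 p=0 x=1 r=1 y=1 q=1 z=1
t12.Δ4 clk=1 v=0 u=0 p=0 x=1 r=1 y=1 q=0 z=1
t13.Δ0 clk=1 v=0 u=0 p=0 x=1 r=1 y=1 q=0 z=1
t13.Δ1 clk=0 v=0 u=0 p=0 x=1 r=1 y=1 q=0 z=1
t14.Δ0 clk=0 v=0 u=0 p=0 x=1 r=1 y=1 q=0 z=1
t14.Δ1 clk=1 v=0 u=0 p=0 x=1 r=1 y=1 q=0 z=1
t15.Δ0 clk=1 v=0 u=0 p=0 x=1 r=1 y=1 q=0 z=1
t15.Δ1 clk=0 v=0 u=0 p=0 x=1 r=1 y=0 q=0 z=1
t15.Δ2 clk=0 v=0 u=0 p=0 x=0 r=0 y=0 q=0 z=1
t15.Δ3 clk=0 v=1 u=0 p=0 x=0 r=0 y=0 q=0 z=1
t15.Δ4 clk=0 v=1 u=0 p=0 x=0 r=0 y=0 q=1 z=1
t16.Δ0 clk=0 v=1 u=0 p=0 x=0 r=0 y=0 q=1 z=1
t16.Δ1 clk=1 v=1 u=0 p=0 x=0 r=0 y=0 q=1 z=1
t17.Δ0 clk=1 v=1 u=0 p=0 x=0 r=0 y=0 q=1 z=1
t17.Δ1 clk=0 v=1 u=0 p=0 x=0 r=0 y=0 q=1 z=1
t18.Δ0 clk=0 v=1 u=0 p=0 x=0 r=0 y=0 q=1 z=1
t18.Δ1 clk=1 v=1 u=0 p=0 x=0 r=0 y=1 q=1 z=1
t18.Δ2 clk=1 v=1 u=0 p=0 x=1 r=1 y=1 q=1 z=1
t18.Δ3 clk=1 v=0 u=0 p=0 x=1 r=1 y=1 q=1 z=1
t18.Δ4 clk=1 v=0 u=0 p=0 x=1 r=1 y=1 q=0 z=1
t19.Δ0 clk=1 v=0 u=0 p=0 x=1 r=1 y=1 q=0 z=1
t19.Δ1 clk=0 v=0 u=0 p=0 x=1 r=1 y=1 q=0 z=1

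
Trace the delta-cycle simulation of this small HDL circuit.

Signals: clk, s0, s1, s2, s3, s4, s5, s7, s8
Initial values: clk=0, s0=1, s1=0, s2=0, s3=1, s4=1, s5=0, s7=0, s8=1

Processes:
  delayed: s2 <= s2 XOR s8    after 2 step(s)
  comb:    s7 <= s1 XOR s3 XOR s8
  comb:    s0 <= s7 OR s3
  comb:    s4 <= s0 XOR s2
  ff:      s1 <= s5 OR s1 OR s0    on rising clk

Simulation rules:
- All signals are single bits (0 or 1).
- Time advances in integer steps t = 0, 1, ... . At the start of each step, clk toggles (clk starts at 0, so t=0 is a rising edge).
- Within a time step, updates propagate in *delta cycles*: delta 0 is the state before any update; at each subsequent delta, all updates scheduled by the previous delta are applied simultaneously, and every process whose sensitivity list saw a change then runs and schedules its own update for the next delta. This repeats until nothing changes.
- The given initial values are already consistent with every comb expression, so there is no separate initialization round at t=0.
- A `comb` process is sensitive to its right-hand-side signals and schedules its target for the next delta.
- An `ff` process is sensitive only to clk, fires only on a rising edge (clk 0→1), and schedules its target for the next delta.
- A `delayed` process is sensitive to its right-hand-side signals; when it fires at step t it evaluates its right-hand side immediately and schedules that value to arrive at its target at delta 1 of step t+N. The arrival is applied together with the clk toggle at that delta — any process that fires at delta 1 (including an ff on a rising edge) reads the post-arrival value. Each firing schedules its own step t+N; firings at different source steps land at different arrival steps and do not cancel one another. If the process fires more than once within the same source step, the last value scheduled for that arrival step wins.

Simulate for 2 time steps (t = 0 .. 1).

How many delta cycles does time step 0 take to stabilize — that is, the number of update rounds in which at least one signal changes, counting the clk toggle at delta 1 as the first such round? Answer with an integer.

3

[bits: s8,s1,s4,s2,s5,s0,s3,s7,clk]
t=0: Δ0=101001100 Δ1=101001101 Δ2=111001101 Δ3=111001111 | 3Δ
t=1: Δ0=111001111 Δ1=111001110 | 1Δ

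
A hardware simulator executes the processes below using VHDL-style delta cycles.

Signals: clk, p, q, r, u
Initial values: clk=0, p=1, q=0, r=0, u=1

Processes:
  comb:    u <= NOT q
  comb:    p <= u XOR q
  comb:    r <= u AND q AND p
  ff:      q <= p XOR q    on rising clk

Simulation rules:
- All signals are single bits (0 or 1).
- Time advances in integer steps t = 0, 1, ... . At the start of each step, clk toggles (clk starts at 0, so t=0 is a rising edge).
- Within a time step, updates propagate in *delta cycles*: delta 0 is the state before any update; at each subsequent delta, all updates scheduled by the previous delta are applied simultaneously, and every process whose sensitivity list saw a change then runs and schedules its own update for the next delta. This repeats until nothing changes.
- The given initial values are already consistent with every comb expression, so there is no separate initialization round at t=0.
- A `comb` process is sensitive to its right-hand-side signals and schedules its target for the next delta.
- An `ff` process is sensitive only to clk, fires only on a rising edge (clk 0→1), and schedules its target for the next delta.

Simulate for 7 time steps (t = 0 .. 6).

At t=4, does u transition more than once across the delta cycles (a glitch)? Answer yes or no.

no

t=0 Δ0: p=1 q=0 clk=0 r=0 u=1
  Δ1: clk:0→1
  Δ2: q:0→1
  Δ3: p:1→0, r:0→1, u:1→0
  Δ4: p:0→1, r:1→0
  (4Δ to stable)
t=1 Δ0: p=1 q=1 clk=1 r=0 u=0
  Δ1: clk:1→0
  (1Δ to stable)
t=2 Δ0: p=1 q=1 clk=0 r=0 u=0
  Δ1: clk:0→1
  Δ2: q:1→0
  Δ3: p:1→0, u:0→1
  Δ4: p:0→1
  (4Δ to stable)
t=3 Δ0: p=1 q=0 clk=1 r=0 u=1
  Δ1: clk:1→0
  (1Δ to stable)
t=4 Δ0: p=1 q=0 clk=0 r=0 u=1
  Δ1: clk:0→1
  Δ2: q:0→1
  Δ3: p:1→0, r:0→1, u:1→0
  Δ4: p:0→1, r:1→0
  (4Δ to stable)
t=5 Δ0: p=1 q=1 clk=1 r=0 u=0
  Δ1: clk:1→0
  (1Δ to stable)
t=6 Δ0: p=1 q=1 clk=0 r=0 u=0
  Δ1: clk:0→1
  Δ2: q:1→0
  Δ3: p:1→0, u:0→1
  Δ4: p:0→1
  (4Δ to stable)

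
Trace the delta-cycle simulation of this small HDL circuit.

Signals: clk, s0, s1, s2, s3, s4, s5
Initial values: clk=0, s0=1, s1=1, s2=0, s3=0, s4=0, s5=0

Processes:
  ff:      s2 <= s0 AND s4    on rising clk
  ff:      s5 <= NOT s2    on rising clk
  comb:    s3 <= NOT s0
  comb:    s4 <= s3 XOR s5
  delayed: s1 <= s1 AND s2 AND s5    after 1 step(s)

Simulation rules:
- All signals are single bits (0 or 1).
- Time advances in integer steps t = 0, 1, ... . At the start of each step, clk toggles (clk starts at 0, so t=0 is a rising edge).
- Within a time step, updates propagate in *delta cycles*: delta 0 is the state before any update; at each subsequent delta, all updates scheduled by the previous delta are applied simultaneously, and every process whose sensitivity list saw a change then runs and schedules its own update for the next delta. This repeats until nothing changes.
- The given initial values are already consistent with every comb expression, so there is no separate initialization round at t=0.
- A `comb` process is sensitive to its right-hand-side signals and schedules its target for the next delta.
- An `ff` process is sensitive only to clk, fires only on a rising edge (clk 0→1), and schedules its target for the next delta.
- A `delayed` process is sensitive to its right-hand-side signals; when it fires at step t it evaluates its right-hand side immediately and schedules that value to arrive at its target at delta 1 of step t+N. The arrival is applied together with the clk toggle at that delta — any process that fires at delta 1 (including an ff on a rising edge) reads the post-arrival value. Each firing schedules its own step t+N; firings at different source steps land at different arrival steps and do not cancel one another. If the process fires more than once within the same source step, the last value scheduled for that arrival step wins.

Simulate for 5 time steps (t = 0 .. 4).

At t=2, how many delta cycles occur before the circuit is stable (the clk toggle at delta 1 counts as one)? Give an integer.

[bits: s3,clk,s1,s5,s4,s0,s2]
t=0: Δ0=0010010 Δ1=0110010 Δ2=0111010 Δ3=0111110 | 3Δ
t=1: Δ0=0111110 Δ1=0001110 | 1Δ
t=2: Δ0=0001110 Δ1=0101110 Δ2=0101111 | 2Δ
t=3: Δ0=0101111 Δ1=0001111 | 1Δ
t=4: Δ0=0001111 Δ1=0101111 Δ2=0100111 Δ3=0100011 | 3Δ

2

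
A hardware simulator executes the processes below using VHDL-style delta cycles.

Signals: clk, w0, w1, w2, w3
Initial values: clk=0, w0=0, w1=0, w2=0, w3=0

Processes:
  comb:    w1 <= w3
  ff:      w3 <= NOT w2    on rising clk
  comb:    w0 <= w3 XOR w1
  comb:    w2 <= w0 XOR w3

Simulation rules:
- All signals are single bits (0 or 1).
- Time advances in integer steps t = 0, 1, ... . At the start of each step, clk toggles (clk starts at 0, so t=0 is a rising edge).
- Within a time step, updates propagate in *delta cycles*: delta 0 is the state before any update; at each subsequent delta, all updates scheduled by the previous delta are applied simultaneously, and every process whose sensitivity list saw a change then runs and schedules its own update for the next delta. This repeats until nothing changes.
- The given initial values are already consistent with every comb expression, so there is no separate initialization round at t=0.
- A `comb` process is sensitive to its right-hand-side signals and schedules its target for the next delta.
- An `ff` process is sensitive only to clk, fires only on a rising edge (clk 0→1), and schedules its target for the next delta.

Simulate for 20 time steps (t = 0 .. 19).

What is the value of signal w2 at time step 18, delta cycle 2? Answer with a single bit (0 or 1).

t=0 Δ0: w0=0 w3=0 clk=0 w2=0 w1=0
  Δ1: clk:0→1
  Δ2: w3:0→1
  Δ3: w0:0→1, w2:0→1, w1:0→1
  Δ4: w0:1→0, w2:1→0
  Δ5: w2:0→1
  (5Δ to stable)
t=1 Δ0: w0=0 w3=1 clk=1 w2=1 w1=1
  Δ1: clk:1→0
  (1Δ to stable)
t=2 Δ0: w0=0 w3=1 clk=0 w2=1 w1=1
  Δ1: clk:0→1
  Δ2: w3:1→0
  Δ3: w0:0→1, w2:1→0, w1:1→0
  Δ4: w0:1→0, w2:0→1
  Δ5: w2:1→0
  (5Δ to stable)
t=3 Δ0: w0=0 w3=0 clk=1 w2=0 w1=0
  Δ1: clk:1→0
  (1Δ to stable)
t=4 Δ0: w0=0 w3=0 clk=0 w2=0 w1=0
  Δ1: clk:0→1
  Δ2: w3:0→1
  Δ3: w0:0→1, w2:0→1, w1:0→1
  Δ4: w0:1→0, w2:1→0
  Δ5: w2:0→1
  (5Δ to stable)
t=5 Δ0: w0=0 w3=1 clk=1 w2=1 w1=1
  Δ1: clk:1→0
  (1Δ to stable)
t=6 Δ0: w0=0 w3=1 clk=0 w2=1 w1=1
  Δ1: clk:0→1
  Δ2: w3:1→0
  Δ3: w0:0→1, w2:1→0, w1:1→0
  Δ4: w0:1→0, w2:0→1
  Δ5: w2:1→0
  (5Δ to stable)
t=7 Δ0: w0=0 w3=0 clk=1 w2=0 w1=0
  Δ1: clk:1→0
  (1Δ to stable)
t=8 Δ0: w0=0 w3=0 clk=0 w2=0 w1=0
  Δ1: clk:0→1
  Δ2: w3:0→1
  Δ3: w0:0→1, w2:0→1, w1:0→1
  Δ4: w0:1→0, w2:1→0
  Δ5: w2:0→1
  (5Δ to stable)
t=9 Δ0: w0=0 w3=1 clk=1 w2=1 w1=1
  Δ1: clk:1→0
  (1Δ to stable)
t=10 Δ0: w0=0 w3=1 clk=0 w2=1 w1=1
  Δ1: clk:0→1
  Δ2: w3:1→0
  Δ3: w0:0→1, w2:1→0, w1:1→0
  Δ4: w0:1→0, w2:0→1
  Δ5: w2:1→0
  (5Δ to stable)
t=11 Δ0: w0=0 w3=0 clk=1 w2=0 w1=0
  Δ1: clk:1→0
  (1Δ to stable)
t=12 Δ0: w0=0 w3=0 clk=0 w2=0 w1=0
  Δ1: clk:0→1
  Δ2: w3:0→1
  Δ3: w0:0→1, w2:0→1, w1:0→1
  Δ4: w0:1→0, w2:1→0
  Δ5: w2:0→1
  (5Δ to stable)
t=13 Δ0: w0=0 w3=1 clk=1 w2=1 w1=1
  Δ1: clk:1→0
  (1Δ to stable)
t=14 Δ0: w0=0 w3=1 clk=0 w2=1 w1=1
  Δ1: clk:0→1
  Δ2: w3:1→0
  Δ3: w0:0→1, w2:1→0, w1:1→0
  Δ4: w0:1→0, w2:0→1
  Δ5: w2:1→0
  (5Δ to stable)
t=15 Δ0: w0=0 w3=0 clk=1 w2=0 w1=0
  Δ1: clk:1→0
  (1Δ to stable)
t=16 Δ0: w0=0 w3=0 clk=0 w2=0 w1=0
  Δ1: clk:0→1
  Δ2: w3:0→1
  Δ3: w0:0→1, w2:0→1, w1:0→1
  Δ4: w0:1→0, w2:1→0
  Δ5: w2:0→1
  (5Δ to stable)
t=17 Δ0: w0=0 w3=1 clk=1 w2=1 w1=1
  Δ1: clk:1→0
  (1Δ to stable)
t=18 Δ0: w0=0 w3=1 clk=0 w2=1 w1=1
  Δ1: clk:0→1
  Δ2: w3:1→0
  Δ3: w0:0→1, w2:1→0, w1:1→0
  Δ4: w0:1→0, w2:0→1
  Δ5: w2:1→0
  (5Δ to stable)
t=19 Δ0: w0=0 w3=0 clk=1 w2=0 w1=0
  Δ1: clk:1→0
  (1Δ to stable)

1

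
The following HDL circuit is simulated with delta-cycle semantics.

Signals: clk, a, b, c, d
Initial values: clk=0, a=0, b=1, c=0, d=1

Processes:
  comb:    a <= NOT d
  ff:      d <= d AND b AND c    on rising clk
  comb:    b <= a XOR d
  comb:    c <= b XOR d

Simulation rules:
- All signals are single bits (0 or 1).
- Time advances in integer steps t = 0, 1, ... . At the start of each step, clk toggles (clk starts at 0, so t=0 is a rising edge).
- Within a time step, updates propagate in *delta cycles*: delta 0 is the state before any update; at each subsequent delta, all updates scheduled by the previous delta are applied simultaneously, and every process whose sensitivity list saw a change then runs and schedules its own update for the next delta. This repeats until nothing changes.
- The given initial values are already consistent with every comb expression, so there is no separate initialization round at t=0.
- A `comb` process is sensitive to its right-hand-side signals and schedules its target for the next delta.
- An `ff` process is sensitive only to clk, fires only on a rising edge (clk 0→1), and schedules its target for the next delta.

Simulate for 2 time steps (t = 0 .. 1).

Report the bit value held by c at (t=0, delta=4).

[bits: c,clk,d,a,b]
t=0: Δ0=00101 Δ1=01101 Δ2=01001 Δ3=11010 Δ4=01011 Δ5=11011 | 5Δ
t=1: Δ0=11011 Δ1=10011 | 1Δ

0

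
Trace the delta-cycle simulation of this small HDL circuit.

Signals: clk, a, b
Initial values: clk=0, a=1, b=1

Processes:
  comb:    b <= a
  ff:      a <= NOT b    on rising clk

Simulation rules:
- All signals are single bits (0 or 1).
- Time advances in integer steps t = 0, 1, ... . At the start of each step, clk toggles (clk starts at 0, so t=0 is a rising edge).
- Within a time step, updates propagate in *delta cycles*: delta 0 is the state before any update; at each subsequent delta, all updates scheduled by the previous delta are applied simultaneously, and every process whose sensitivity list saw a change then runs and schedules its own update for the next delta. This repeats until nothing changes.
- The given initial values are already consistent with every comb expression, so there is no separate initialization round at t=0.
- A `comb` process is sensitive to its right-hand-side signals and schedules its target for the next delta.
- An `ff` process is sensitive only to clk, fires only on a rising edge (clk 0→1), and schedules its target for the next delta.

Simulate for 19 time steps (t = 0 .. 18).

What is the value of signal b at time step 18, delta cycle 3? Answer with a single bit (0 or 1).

t=0 Δ0: b=1 a=1 clk=0
  Δ1: clk:0→1
  Δ2: a:1→0
  Δ3: b:1→0
  (3Δ to stable)
t=1 Δ0: b=0 a=0 clk=1
  Δ1: clk:1→0
  (1Δ to stable)
t=2 Δ0: b=0 a=0 clk=0
  Δ1: clk:0→1
  Δ2: a:0→1
  Δ3: b:0→1
  (3Δ to stable)
t=3 Δ0: b=1 a=1 clk=1
  Δ1: clk:1→0
  (1Δ to stable)
t=4 Δ0: b=1 a=1 clk=0
  Δ1: clk:0→1
  Δ2: a:1→0
  Δ3: b:1→0
  (3Δ to stable)
t=5 Δ0: b=0 a=0 clk=1
  Δ1: clk:1→0
  (1Δ to stable)
t=6 Δ0: b=0 a=0 clk=0
  Δ1: clk:0→1
  Δ2: a:0→1
  Δ3: b:0→1
  (3Δ to stable)
t=7 Δ0: b=1 a=1 clk=1
  Δ1: clk:1→0
  (1Δ to stable)
t=8 Δ0: b=1 a=1 clk=0
  Δ1: clk:0→1
  Δ2: a:1→0
  Δ3: b:1→0
  (3Δ to stable)
t=9 Δ0: b=0 a=0 clk=1
  Δ1: clk:1→0
  (1Δ to stable)
t=10 Δ0: b=0 a=0 clk=0
  Δ1: clk:0→1
  Δ2: a:0→1
  Δ3: b:0→1
  (3Δ to stable)
t=11 Δ0: b=1 a=1 clk=1
  Δ1: clk:1→0
  (1Δ to stable)
t=12 Δ0: b=1 a=1 clk=0
  Δ1: clk:0→1
  Δ2: a:1→0
  Δ3: b:1→0
  (3Δ to stable)
t=13 Δ0: b=0 a=0 clk=1
  Δ1: clk:1→0
  (1Δ to stable)
t=14 Δ0: b=0 a=0 clk=0
  Δ1: clk:0→1
  Δ2: a:0→1
  Δ3: b:0→1
  (3Δ to stable)
t=15 Δ0: b=1 a=1 clk=1
  Δ1: clk:1→0
  (1Δ to stable)
t=16 Δ0: b=1 a=1 clk=0
  Δ1: clk:0→1
  Δ2: a:1→0
  Δ3: b:1→0
  (3Δ to stable)
t=17 Δ0: b=0 a=0 clk=1
  Δ1: clk:1→0
  (1Δ to stable)
t=18 Δ0: b=0 a=0 clk=0
  Δ1: clk:0→1
  Δ2: a:0→1
  Δ3: b:0→1
  (3Δ to stable)

1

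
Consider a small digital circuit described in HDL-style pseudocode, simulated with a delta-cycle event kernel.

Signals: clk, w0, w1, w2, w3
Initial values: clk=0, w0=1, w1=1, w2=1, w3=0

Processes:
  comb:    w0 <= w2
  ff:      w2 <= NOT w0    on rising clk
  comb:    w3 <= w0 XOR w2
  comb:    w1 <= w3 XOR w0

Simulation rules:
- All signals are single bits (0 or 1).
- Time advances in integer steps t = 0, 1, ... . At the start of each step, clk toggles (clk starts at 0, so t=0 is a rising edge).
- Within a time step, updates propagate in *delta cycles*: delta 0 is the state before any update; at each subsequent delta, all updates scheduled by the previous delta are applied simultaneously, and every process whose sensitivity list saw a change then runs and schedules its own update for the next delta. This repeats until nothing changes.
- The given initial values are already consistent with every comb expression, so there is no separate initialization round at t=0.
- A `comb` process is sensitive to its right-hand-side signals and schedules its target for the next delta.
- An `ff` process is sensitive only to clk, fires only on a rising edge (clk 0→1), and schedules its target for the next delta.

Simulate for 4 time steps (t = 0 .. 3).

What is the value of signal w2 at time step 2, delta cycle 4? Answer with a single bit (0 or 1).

t=0 Δ0: w3=0 w1=1 w2=1 w0=1 clk=0
  Δ1: clk:0→1
  Δ2: w2:1→0
  Δ3: w3:0→1, w0:1→0
  Δ4: w3:1→0
  Δ5: w1:1→0
  (5Δ to stable)
t=1 Δ0: w3=0 w1=0 w2=0 w0=0 clk=1
  Δ1: clk:1→0
  (1Δ to stable)
t=2 Δ0: w3=0 w1=0 w2=0 w0=0 clk=0
  Δ1: clk:0→1
  Δ2: w2:0→1
  Δ3: w3:0→1, w0:0→1
  Δ4: w3:1→0
  Δ5: w1:0→1
  (5Δ to stable)
t=3 Δ0: w3=0 w1=1 w2=1 w0=1 clk=1
  Δ1: clk:1→0
  (1Δ to stable)

1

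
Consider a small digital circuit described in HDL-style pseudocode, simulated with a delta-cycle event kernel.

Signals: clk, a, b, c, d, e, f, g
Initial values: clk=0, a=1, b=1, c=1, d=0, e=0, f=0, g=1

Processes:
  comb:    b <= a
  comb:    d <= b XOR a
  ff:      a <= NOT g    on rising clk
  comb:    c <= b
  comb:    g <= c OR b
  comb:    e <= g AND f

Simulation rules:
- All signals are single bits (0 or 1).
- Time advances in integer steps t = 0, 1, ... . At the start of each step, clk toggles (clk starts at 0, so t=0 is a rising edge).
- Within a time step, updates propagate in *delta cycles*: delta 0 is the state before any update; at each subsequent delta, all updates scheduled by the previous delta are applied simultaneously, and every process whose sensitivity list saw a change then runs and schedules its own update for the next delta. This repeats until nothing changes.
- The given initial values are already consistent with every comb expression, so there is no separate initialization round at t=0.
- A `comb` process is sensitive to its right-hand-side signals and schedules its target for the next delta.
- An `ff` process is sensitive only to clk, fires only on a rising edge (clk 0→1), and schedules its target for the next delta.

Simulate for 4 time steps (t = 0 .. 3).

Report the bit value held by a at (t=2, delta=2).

t0.Δ0 e=0 d=0 f=0 c=1 a=1 clk=0 g=1 b=1
t0.Δ1 e=0 d=0 f=0 c=1 a=1 clk=1 g=1 b=1
t0.Δ2 e=0 d=0 f=0 c=1 a=0 clk=1 g=1 b=1
t0.Δ3 e=0 d=1 f=0 c=1 a=0 clk=1 g=1 b=0
t0.Δ4 e=0 d=0 f=0 c=0 a=0 clk=1 g=1 b=0
t0.Δ5 e=0 d=0 f=0 c=0 a=0 clk=1 g=0 b=0
t1.Δ0 e=0 d=0 f=0 c=0 a=0 clk=1 g=0 b=0
t1.Δ1 e=0 d=0 f=0 c=0 a=0 clk=0 g=0 b=0
t2.Δ0 e=0 d=0 f=0 c=0 a=0 clk=0 g=0 b=0
t2.Δ1 e=0 d=0 f=0 c=0 a=0 clk=1 g=0 b=0
t2.Δ2 e=0 d=0 f=0 c=0 a=1 clk=1 g=0 b=0
t2.Δ3 e=0 d=1 f=0 c=0 a=1 clk=1 g=0 b=1
t2.Δ4 e=0 d=0 f=0 c=1 a=1 clk=1 g=1 b=1
t3.Δ0 e=0 d=0 f=0 c=1 a=1 clk=1 g=1 b=1
t3.Δ1 e=0 d=0 f=0 c=1 a=1 clk=0 g=1 b=1

1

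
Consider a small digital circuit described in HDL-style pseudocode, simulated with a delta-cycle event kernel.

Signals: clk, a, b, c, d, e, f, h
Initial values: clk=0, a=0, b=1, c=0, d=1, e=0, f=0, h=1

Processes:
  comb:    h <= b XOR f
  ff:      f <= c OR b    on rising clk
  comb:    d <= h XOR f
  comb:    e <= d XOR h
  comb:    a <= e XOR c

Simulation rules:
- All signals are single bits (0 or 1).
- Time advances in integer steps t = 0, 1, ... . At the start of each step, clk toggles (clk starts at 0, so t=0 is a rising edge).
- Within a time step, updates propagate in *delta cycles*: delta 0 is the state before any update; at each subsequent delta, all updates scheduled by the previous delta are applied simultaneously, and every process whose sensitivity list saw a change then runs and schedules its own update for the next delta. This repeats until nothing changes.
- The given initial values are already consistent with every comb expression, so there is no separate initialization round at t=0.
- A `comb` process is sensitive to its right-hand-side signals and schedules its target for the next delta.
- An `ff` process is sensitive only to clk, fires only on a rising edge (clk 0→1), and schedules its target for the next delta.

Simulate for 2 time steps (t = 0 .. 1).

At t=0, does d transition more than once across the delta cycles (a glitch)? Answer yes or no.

t=0 Δ0: b=1 f=0 c=0 d=1 e=0 a=0 clk=0 h=1
  Δ1: clk:0→1
  Δ2: f:0→1
  Δ3: d:1→0, h:1→0
  Δ4: d:0→1
  Δ5: e:0→1
  Δ6: a:0→1
  (6Δ to stable)
t=1 Δ0: b=1 f=1 c=0 d=1 e=1 a=1 clk=1 h=0
  Δ1: clk:1→0
  (1Δ to stable)

yes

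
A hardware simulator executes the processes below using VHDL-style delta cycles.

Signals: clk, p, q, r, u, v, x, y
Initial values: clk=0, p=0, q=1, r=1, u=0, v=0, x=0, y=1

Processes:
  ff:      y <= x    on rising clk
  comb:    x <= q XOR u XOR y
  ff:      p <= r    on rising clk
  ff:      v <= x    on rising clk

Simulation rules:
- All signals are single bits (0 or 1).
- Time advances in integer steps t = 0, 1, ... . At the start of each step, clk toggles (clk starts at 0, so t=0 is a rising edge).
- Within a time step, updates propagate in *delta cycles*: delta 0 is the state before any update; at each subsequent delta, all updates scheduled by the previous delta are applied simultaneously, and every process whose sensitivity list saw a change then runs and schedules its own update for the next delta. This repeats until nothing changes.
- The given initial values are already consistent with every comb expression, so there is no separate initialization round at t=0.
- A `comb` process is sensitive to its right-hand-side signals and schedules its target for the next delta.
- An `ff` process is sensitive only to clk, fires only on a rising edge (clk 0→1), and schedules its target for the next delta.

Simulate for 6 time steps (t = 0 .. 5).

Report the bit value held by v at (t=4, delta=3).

t=0 Δ0: x=0 clk=0 u=0 v=0 r=1 y=1 q=1 p=0
  Δ1: clk:0→1
  Δ2: y:1→0, p:0→1
  Δ3: x:0→1
  (3Δ to stable)
t=1 Δ0: x=1 clk=1 u=0 v=0 r=1 y=0 q=1 p=1
  Δ1: clk:1→0
  (1Δ to stable)
t=2 Δ0: x=1 clk=0 u=0 v=0 r=1 y=0 q=1 p=1
  Δ1: clk:0→1
  Δ2: v:0→1, y:0→1
  Δ3: x:1→0
  (3Δ to stable)
t=3 Δ0: x=0 clk=1 u=0 v=1 r=1 y=1 q=1 p=1
  Δ1: clk:1→0
  (1Δ to stable)
t=4 Δ0: x=0 clk=0 u=0 v=1 r=1 y=1 q=1 p=1
  Δ1: clk:0→1
  Δ2: v:1→0, y:1→0
  Δ3: x:0→1
  (3Δ to stable)
t=5 Δ0: x=1 clk=1 u=0 v=0 r=1 y=0 q=1 p=1
  Δ1: clk:1→0
  (1Δ to stable)

0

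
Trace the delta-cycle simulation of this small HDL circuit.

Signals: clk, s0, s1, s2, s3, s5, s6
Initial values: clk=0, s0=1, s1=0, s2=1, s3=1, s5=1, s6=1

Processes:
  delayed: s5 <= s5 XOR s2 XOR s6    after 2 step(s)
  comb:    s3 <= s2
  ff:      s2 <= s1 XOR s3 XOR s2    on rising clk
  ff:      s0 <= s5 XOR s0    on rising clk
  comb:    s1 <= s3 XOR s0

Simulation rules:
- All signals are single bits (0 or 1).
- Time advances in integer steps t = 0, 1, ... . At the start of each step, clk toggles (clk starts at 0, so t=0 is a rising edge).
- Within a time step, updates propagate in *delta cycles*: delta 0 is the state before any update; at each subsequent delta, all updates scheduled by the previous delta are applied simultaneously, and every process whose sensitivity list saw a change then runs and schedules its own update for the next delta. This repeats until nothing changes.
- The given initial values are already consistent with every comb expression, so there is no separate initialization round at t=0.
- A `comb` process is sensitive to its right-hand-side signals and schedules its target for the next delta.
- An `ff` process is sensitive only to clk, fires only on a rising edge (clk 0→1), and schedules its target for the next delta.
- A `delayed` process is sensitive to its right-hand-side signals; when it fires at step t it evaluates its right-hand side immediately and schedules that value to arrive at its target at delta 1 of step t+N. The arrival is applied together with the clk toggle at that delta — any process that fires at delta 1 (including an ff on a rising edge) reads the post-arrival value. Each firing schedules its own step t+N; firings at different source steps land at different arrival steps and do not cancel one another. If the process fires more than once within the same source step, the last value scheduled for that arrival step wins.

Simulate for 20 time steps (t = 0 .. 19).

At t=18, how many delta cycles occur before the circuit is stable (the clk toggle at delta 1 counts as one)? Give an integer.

t=0 Δ0: s0=1 s2=1 s6=1 s1=0 s3=1 s5=1 clk=0
  Δ1: clk:0→1
  Δ2: s0:1→0, s2:1→0
  Δ3: s1:0→1, s3:1→0
  Δ4: s1:1→0
  (4Δ to stable)
t=1 Δ0: s0=0 s2=0 s6=1 s1=0 s3=0 s5=1 clk=1
  Δ1: clk:1→0
  (1Δ to stable)
t=2 Δ0: s0=0 s2=0 s6=1 s1=0 s3=0 s5=1 clk=0
  Δ1: s5:1→0, clk:0→1
  (1Δ to stable)
t=3 Δ0: s0=0 s2=0 s6=1 s1=0 s3=0 s5=0 clk=1
  Δ1: clk:1→0
  (1Δ to stable)
t=4 Δ0: s0=0 s2=0 s6=1 s1=0 s3=0 s5=0 clk=0
  Δ1: s5:0→1, clk:0→1
  Δ2: s0:0→1
  Δ3: s1:0→1
  (3Δ to stable)
t=5 Δ0: s0=1 s2=0 s6=1 s1=1 s3=0 s5=1 clk=1
  Δ1: clk:1→0
  (1Δ to stable)
t=6 Δ0: s0=1 s2=0 s6=1 s1=1 s3=0 s5=1 clk=0
  Δ1: s5:1→0, clk:0→1
  Δ2: s2:0→1
  Δ3: s3:0→1
  Δ4: s1:1→0
  (4Δ to stable)
t=7 Δ0: s0=1 s2=1 s6=1 s1=0 s3=1 s5=0 clk=1
  Δ1: clk:1→0
  (1Δ to stable)
t=8 Δ0: s0=1 s2=1 s6=1 s1=0 s3=1 s5=0 clk=0
  Δ1: clk:0→1
  Δ2: s2:1→0
  Δ3: s3:1→0
  Δ4: s1:0→1
  (4Δ to stable)
t=9 Δ0: s0=1 s2=0 s6=1 s1=1 s3=0 s5=0 clk=1
  Δ1: clk:1→0
  (1Δ to stable)
t=10 Δ0: s0=1 s2=0 s6=1 s1=1 s3=0 s5=0 clk=0
  Δ1: s5:0→1, clk:0→1
  Δ2: s0:1→0, s2:0→1
  Δ3: s1:1→0, s3:0→1
  Δ4: s1:0→1
  (4Δ to stable)
t=11 Δ0: s0=0 s2=1 s6=1 s1=1 s3=1 s5=1 clk=1
  Δ1: clk:1→0
  (1Δ to stable)
t=12 Δ0: s0=0 s2=1 s6=1 s1=1 s3=1 s5=1 clk=0
  Δ1: clk:0→1
  Δ2: s0:0→1
  Δ3: s1:1→0
  (3Δ to stable)
t=13 Δ0: s0=1 s2=1 s6=1 s1=0 s3=1 s5=1 clk=1
  Δ1: clk:1→0
  (1Δ to stable)
t=14 Δ0: s0=1 s2=1 s6=1 s1=0 s3=1 s5=1 clk=0
  Δ1: clk:0→1
  Δ2: s0:1→0, s2:1→0
  Δ3: s1:0→1, s3:1→0
  Δ4: s1:1→0
  (4Δ to stable)
t=15 Δ0: s0=0 s2=0 s6=1 s1=0 s3=0 s5=1 clk=1
  Δ1: clk:1→0
  (1Δ to stable)
t=16 Δ0: s0=0 s2=0 s6=1 s1=0 s3=0 s5=1 clk=0
  Δ1: s5:1→0, clk:0→1
  (1Δ to stable)
t=17 Δ0: s0=0 s2=0 s6=1 s1=0 s3=0 s5=0 clk=1
  Δ1: clk:1→0
  (1Δ to stable)
t=18 Δ0: s0=0 s2=0 s6=1 s1=0 s3=0 s5=0 clk=0
  Δ1: s5:0→1, clk:0→1
  Δ2: s0:0→1
  Δ3: s1:0→1
  (3Δ to stable)
t=19 Δ0: s0=1 s2=0 s6=1 s1=1 s3=0 s5=1 clk=1
  Δ1: clk:1→0
  (1Δ to stable)

3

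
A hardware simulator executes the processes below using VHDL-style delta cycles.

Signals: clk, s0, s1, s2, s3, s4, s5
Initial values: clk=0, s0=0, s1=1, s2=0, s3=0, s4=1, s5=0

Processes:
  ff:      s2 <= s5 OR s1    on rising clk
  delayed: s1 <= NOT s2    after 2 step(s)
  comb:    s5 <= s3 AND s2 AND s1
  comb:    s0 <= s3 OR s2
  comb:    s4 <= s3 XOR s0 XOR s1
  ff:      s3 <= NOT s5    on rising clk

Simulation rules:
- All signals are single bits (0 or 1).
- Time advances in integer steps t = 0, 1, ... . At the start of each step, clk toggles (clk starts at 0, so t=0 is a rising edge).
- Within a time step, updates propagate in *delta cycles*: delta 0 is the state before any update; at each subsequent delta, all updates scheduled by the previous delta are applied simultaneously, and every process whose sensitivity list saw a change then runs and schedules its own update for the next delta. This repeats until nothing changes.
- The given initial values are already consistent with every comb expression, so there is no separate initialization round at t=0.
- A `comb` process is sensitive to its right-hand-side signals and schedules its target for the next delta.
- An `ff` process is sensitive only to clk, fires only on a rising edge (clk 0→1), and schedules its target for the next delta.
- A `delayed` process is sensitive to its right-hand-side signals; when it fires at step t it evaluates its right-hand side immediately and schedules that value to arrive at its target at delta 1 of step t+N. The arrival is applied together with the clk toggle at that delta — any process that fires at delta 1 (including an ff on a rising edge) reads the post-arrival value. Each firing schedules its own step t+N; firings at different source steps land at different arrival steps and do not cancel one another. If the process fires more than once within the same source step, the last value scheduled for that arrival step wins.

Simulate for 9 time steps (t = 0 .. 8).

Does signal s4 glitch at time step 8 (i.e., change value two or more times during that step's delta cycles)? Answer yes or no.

yes

t0.Δ0 s3=0 s2=0 s5=0 s4=1 s1=1 s0=0 clk=0
t0.Δ1 s3=0 s2=0 s5=0 s4=1 s1=1 s0=0 clk=1
t0.Δ2 s3=1 s2=1 s5=0 s4=1 s1=1 s0=0 clk=1
t0.Δ3 s3=1 s2=1 s5=1 s4=0 s1=1 s0=1 clk=1
t0.Δ4 s3=1 s2=1 s5=1 s4=1 s1=1 s0=1 clk=1
t1.Δ0 s3=1 s2=1 s5=1 s4=1 s1=1 s0=1 clk=1
t1.Δ1 s3=1 s2=1 s5=1 s4=1 s1=1 s0=1 clk=0
t2.Δ0 s3=1 s2=1 s5=1 s4=1 s1=1 s0=1 clk=0
t2.Δ1 s3=1 s2=1 s5=1 s4=1 s1=0 s0=1 clk=1
t2.Δ2 s3=0 s2=1 s5=0 s4=0 s1=0 s0=1 clk=1
t2.Δ3 s3=0 s2=1 s5=0 s4=1 s1=0 s0=1 clk=1
t3.Δ0 s3=0 s2=1 s5=0 s4=1 s1=0 s0=1 clk=1
t3.Δ1 s3=0 s2=1 s5=0 s4=1 s1=0 s0=1 clk=0
t4.Δ0 s3=0 s2=1 s5=0 s4=1 s1=0 s0=1 clk=0
t4.Δ1 s3=0 s2=1 s5=0 s4=1 s1=0 s0=1 clk=1
t4.Δ2 s3=1 s2=0 s5=0 s4=1 s1=0 s0=1 clk=1
t4.Δ3 s3=1 s2=0 s5=0 s4=0 s1=0 s0=1 clk=1
t5.Δ0 s3=1 s2=0 s5=0 s4=0 s1=0 s0=1 clk=1
t5.Δ1 s3=1 s2=0 s5=0 s4=0 s1=0 s0=1 clk=0
t6.Δ0 s3=1 s2=0 s5=0 s4=0 s1=0 s0=1 clk=0
t6.Δ1 s3=1 s2=0 s5=0 s4=0 s1=1 s0=1 clk=1
t6.Δ2 s3=1 s2=1 s5=0 s4=1 s1=1 s0=1 clk=1
t6.Δ3 s3=1 s2=1 s5=1 s4=1 s1=1 s0=1 clk=1
t7.Δ0 s3=1 s2=1 s5=1 s4=1 s1=1 s0=1 clk=1
t7.Δ1 s3=1 s2=1 s5=1 s4=1 s1=1 s0=1 clk=0
t8.Δ0 s3=1 s2=1 s5=1 s4=1 s1=1 s0=1 clk=0
t8.Δ1 s3=1 s2=1 s5=1 s4=1 s1=0 s0=1 clk=1
t8.Δ2 s3=0 s2=1 s5=0 s4=0 s1=0 s0=1 clk=1
t8.Δ3 s3=0 s2=1 s5=0 s4=1 s1=0 s0=1 clk=1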